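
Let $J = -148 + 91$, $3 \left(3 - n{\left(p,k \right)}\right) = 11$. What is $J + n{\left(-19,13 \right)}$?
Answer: $- \frac{173}{3} \approx -57.667$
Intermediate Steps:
$n{\left(p,k \right)} = - \frac{2}{3}$ ($n{\left(p,k \right)} = 3 - \frac{11}{3} = - \frac{2}{3}$)
$J = -57$
$J + n{\left(-19,13 \right)} = -57 - \frac{2}{3} = - \frac{173}{3}$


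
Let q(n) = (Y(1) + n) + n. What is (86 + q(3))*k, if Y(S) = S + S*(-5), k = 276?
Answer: 24288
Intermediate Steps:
Y(S) = -4*S (Y(S) = S - 5*S = -4*S)
q(n) = -4 + 2*n (q(n) = (-4*1 + n) + n = (-4 + n) + n = -4 + 2*n)
(86 + q(3))*k = (86 + (-4 + 2*3))*276 = (86 + (-4 + 6))*276 = (86 + 2)*276 = 88*276 = 24288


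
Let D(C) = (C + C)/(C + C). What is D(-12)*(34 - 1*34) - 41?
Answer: -41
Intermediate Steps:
D(C) = 1 (D(C) = (2*C)/((2*C)) = (2*C)*(1/(2*C)) = 1)
D(-12)*(34 - 1*34) - 41 = 1*(34 - 1*34) - 41 = 1*(34 - 34) - 41 = 1*0 - 41 = 0 - 41 = -41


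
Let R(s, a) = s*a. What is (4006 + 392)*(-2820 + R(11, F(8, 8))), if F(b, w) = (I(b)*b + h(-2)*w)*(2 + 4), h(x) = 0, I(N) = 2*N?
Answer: 24751944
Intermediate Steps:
F(b, w) = 12*b² (F(b, w) = ((2*b)*b + 0*w)*(2 + 4) = (2*b² + 0)*6 = (2*b²)*6 = 12*b²)
R(s, a) = a*s
(4006 + 392)*(-2820 + R(11, F(8, 8))) = (4006 + 392)*(-2820 + (12*8²)*11) = 4398*(-2820 + (12*64)*11) = 4398*(-2820 + 768*11) = 4398*(-2820 + 8448) = 4398*5628 = 24751944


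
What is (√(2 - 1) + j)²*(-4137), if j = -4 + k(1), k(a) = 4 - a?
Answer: 0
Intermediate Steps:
j = -1 (j = -4 + (4 - 1*1) = -4 + (4 - 1) = -4 + 3 = -1)
(√(2 - 1) + j)²*(-4137) = (√(2 - 1) - 1)²*(-4137) = (√1 - 1)²*(-4137) = (1 - 1)²*(-4137) = 0²*(-4137) = 0*(-4137) = 0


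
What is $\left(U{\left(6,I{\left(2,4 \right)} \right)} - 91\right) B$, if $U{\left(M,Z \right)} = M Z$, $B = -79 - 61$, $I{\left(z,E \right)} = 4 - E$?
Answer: $12740$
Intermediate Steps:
$B = -140$
$\left(U{\left(6,I{\left(2,4 \right)} \right)} - 91\right) B = \left(6 \left(4 - 4\right) - 91\right) \left(-140\right) = \left(6 \cdot 0 - 91\right) \left(-140\right) = \left(0 - 91\right) \left(-140\right) = \left(-91\right) \left(-140\right) = 12740$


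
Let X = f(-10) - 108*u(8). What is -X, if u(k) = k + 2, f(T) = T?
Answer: 1090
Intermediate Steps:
u(k) = 2 + k
X = -1090 (X = -10 - 108*(2 + 8) = -10 - 108*10 = -10 - 1080 = -1090)
-X = -1*(-1090) = 1090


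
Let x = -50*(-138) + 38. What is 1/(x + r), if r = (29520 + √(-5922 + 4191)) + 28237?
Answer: 21565/1395148252 - I*√1731/4185444756 ≈ 1.5457e-5 - 9.9405e-9*I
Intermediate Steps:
x = 6938 (x = 6900 + 38 = 6938)
r = 57757 + I*√1731 (r = (29520 + √(-1731)) + 28237 = (29520 + I*√1731) + 28237 = 57757 + I*√1731 ≈ 57757.0 + 41.605*I)
1/(x + r) = 1/(6938 + (57757 + I*√1731)) = 1/(64695 + I*√1731)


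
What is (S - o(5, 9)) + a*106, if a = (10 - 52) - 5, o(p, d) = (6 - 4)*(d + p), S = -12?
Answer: -5022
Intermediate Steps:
o(p, d) = 2*d + 2*p (o(p, d) = 2*(d + p) = 2*d + 2*p)
a = -47 (a = -42 - 5 = -47)
(S - o(5, 9)) + a*106 = (-12 - (2*9 + 2*5)) - 47*106 = (-12 - (18 + 10)) - 4982 = (-12 - 1*28) - 4982 = (-12 - 28) - 4982 = -40 - 4982 = -5022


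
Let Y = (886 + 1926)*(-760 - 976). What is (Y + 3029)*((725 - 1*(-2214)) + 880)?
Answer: -18631384857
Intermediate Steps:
Y = -4881632 (Y = 2812*(-1736) = -4881632)
(Y + 3029)*((725 - 1*(-2214)) + 880) = (-4881632 + 3029)*((725 - 1*(-2214)) + 880) = -4878603*((725 + 2214) + 880) = -4878603*(2939 + 880) = -4878603*3819 = -18631384857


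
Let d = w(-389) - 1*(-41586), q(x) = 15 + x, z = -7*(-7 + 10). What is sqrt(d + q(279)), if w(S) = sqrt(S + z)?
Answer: sqrt(41880 + I*sqrt(410)) ≈ 204.65 + 0.0495*I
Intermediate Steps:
z = -21 (z = -7*3 = -21)
w(S) = sqrt(-21 + S) (w(S) = sqrt(S - 21) = sqrt(-21 + S))
d = 41586 + I*sqrt(410) (d = sqrt(-21 - 389) - 1*(-41586) = sqrt(-410) + 41586 = I*sqrt(410) + 41586 = 41586 + I*sqrt(410) ≈ 41586.0 + 20.248*I)
sqrt(d + q(279)) = sqrt((41586 + I*sqrt(410)) + (15 + 279)) = sqrt((41586 + I*sqrt(410)) + 294) = sqrt(41880 + I*sqrt(410))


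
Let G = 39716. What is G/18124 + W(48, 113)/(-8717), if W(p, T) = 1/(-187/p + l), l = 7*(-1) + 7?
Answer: 703707473/321125563 ≈ 2.1914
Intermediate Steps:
l = 0 (l = -7 + 7 = 0)
W(p, T) = -p/187 (W(p, T) = 1/(-187/p + 0) = 1/(-187/p) = -p/187)
G/18124 + W(48, 113)/(-8717) = 39716/18124 - 1/187*48/(-8717) = 39716*(1/18124) - 48/187*(-1/8717) = 9929/4531 + 48/1630079 = 703707473/321125563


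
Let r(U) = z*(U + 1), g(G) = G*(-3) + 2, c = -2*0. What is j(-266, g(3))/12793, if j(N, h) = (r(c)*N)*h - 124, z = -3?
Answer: -5710/12793 ≈ -0.44634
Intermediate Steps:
c = 0
g(G) = 2 - 3*G (g(G) = -3*G + 2 = 2 - 3*G)
r(U) = -3 - 3*U (r(U) = -3*(U + 1) = -3*(1 + U) = -3 - 3*U)
j(N, h) = -124 - 3*N*h (j(N, h) = ((-3 - 3*0)*N)*h - 124 = ((-3 + 0)*N)*h - 124 = (-3*N)*h - 124 = -3*N*h - 124 = -124 - 3*N*h)
j(-266, g(3))/12793 = (-124 - 3*(-266)*(2 - 3*3))/12793 = (-124 - 3*(-266)*(2 - 9))*(1/12793) = (-124 - 3*(-266)*(-7))*(1/12793) = (-124 - 5586)*(1/12793) = -5710*1/12793 = -5710/12793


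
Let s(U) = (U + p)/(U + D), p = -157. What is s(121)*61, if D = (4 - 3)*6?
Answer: -2196/127 ≈ -17.291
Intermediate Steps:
D = 6 (D = 1*6 = 6)
s(U) = (-157 + U)/(6 + U) (s(U) = (U - 157)/(U + 6) = (-157 + U)/(6 + U))
s(121)*61 = ((-157 + 121)/(6 + 121))*61 = (-36/127)*61 = ((1/127)*(-36))*61 = -36/127*61 = -2196/127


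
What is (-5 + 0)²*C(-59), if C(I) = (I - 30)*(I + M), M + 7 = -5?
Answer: 157975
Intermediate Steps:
M = -12 (M = -7 - 5 = -12)
C(I) = (-30 + I)*(-12 + I) (C(I) = (I - 30)*(I - 12) = (-30 + I)*(-12 + I))
(-5 + 0)²*C(-59) = (-5 + 0)²*(360 + (-59)² - 42*(-59)) = (-5)²*(360 + 3481 + 2478) = 25*6319 = 157975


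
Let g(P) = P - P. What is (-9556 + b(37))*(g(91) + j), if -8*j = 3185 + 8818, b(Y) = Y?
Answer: 114256557/8 ≈ 1.4282e+7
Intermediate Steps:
g(P) = 0
j = -12003/8 (j = -(3185 + 8818)/8 = -1/8*12003 = -12003/8 ≈ -1500.4)
(-9556 + b(37))*(g(91) + j) = (-9556 + 37)*(0 - 12003/8) = -9519*(-12003/8) = 114256557/8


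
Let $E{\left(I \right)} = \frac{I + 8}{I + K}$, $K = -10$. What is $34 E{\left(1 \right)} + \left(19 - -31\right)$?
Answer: $16$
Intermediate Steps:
$E{\left(I \right)} = \frac{8 + I}{-10 + I}$ ($E{\left(I \right)} = \frac{I + 8}{I - 10} = \frac{8 + I}{-10 + I}$)
$34 E{\left(1 \right)} + \left(19 - -31\right) = 34 \frac{8 + 1}{-10 + 1} + \left(19 - -31\right) = 34 \frac{1}{-9} \cdot 9 + \left(19 + 31\right) = 34 \left(\left(- \frac{1}{9}\right) 9\right) + 50 = 34 \left(-1\right) + 50 = -34 + 50 = 16$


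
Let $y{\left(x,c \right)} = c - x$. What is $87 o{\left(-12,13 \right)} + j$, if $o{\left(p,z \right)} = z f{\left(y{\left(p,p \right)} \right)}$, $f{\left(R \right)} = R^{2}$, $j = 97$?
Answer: $97$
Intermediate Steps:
$o{\left(p,z \right)} = 0$ ($o{\left(p,z \right)} = z \left(p - p\right)^{2} = z 0^{2} = z 0 = 0$)
$87 o{\left(-12,13 \right)} + j = 87 \cdot 0 + 97 = 0 + 97 = 97$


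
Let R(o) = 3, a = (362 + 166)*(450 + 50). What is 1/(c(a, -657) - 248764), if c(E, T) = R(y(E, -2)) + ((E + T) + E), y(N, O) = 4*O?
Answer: 1/278582 ≈ 3.5896e-6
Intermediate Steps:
a = 264000 (a = 528*500 = 264000)
c(E, T) = 3 + T + 2*E (c(E, T) = 3 + ((E + T) + E) = 3 + (T + 2*E) = 3 + T + 2*E)
1/(c(a, -657) - 248764) = 1/((3 - 657 + 2*264000) - 248764) = 1/((3 - 657 + 528000) - 248764) = 1/(527346 - 248764) = 1/278582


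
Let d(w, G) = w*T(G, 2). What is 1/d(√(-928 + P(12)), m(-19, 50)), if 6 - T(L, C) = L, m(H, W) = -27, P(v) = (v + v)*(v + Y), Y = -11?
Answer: -I*√226/14916 ≈ -0.0010079*I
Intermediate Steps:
P(v) = 2*v*(-11 + v) (P(v) = (v + v)*(v - 11) = (2*v)*(-11 + v) = 2*v*(-11 + v))
T(L, C) = 6 - L
d(w, G) = w*(6 - G)
1/d(√(-928 + P(12)), m(-19, 50)) = 1/(√(-928 + 2*12*(-11 + 12))*(6 - 1*(-27))) = 1/(√(-928 + 2*12*1)*(6 + 27)) = 1/(√(-928 + 24)*33) = 1/(√(-904)*33) = 1/((2*I*√226)*33) = 1/(66*I*√226) = -I*√226/14916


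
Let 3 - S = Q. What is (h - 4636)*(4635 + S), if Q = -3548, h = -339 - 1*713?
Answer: -46561968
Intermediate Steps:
h = -1052 (h = -339 - 713 = -1052)
S = 3551 (S = 3 - 1*(-3548) = 3 + 3548 = 3551)
(h - 4636)*(4635 + S) = (-1052 - 4636)*(4635 + 3551) = -5688*8186 = -46561968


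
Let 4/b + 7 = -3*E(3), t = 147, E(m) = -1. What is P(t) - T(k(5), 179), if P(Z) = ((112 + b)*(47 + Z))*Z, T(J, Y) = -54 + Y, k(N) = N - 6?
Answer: 3165373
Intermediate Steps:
k(N) = -6 + N
b = -1 (b = 4/(-7 - 3*(-1)) = 4/(-7 + 3) = 4/(-4) = 4*(-1/4) = -1)
P(Z) = Z*(5217 + 111*Z) (P(Z) = ((112 - 1)*(47 + Z))*Z = (111*(47 + Z))*Z = (5217 + 111*Z)*Z = Z*(5217 + 111*Z))
P(t) - T(k(5), 179) = 111*147*(47 + 147) - (-54 + 179) = 111*147*194 - 1*125 = 3165498 - 125 = 3165373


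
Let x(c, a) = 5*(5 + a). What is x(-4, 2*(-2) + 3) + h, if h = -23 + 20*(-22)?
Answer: -443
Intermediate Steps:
x(c, a) = 25 + 5*a
h = -463 (h = -23 - 440 = -463)
x(-4, 2*(-2) + 3) + h = (25 + 5*(2*(-2) + 3)) - 463 = (25 + 5*(-4 + 3)) - 463 = (25 + 5*(-1)) - 463 = (25 - 5) - 463 = 20 - 463 = -443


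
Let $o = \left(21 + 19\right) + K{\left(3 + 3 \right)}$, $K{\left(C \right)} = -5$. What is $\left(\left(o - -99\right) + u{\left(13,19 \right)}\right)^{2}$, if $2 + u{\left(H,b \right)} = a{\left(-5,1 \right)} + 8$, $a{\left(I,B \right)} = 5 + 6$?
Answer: $22801$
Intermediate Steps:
$a{\left(I,B \right)} = 11$
$u{\left(H,b \right)} = 17$ ($u{\left(H,b \right)} = -2 + \left(11 + 8\right) = -2 + 19 = 17$)
$o = 35$ ($o = \left(21 + 19\right) - 5 = 40 - 5 = 35$)
$\left(\left(o - -99\right) + u{\left(13,19 \right)}\right)^{2} = \left(\left(35 - -99\right) + 17\right)^{2} = \left(\left(35 + 99\right) + 17\right)^{2} = \left(134 + 17\right)^{2} = 151^{2} = 22801$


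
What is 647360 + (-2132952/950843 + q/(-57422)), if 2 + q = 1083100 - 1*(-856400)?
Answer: 17671720289312001/27299653373 ≈ 6.4732e+5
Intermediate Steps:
q = 1939498 (q = -2 + (1083100 - 1*(-856400)) = -2 + (1083100 + 856400) = -2 + 1939500 = 1939498)
647360 + (-2132952/950843 + q/(-57422)) = 647360 + (-2132952/950843 + 1939498/(-57422)) = 647360 + (-2132952*1/950843 + 1939498*(-1/57422)) = 647360 + (-2132952/950843 - 969749/28711) = 647360 - 983318233279/27299653373 = 17671720289312001/27299653373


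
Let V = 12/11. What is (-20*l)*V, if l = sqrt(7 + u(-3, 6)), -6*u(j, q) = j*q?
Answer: -240*sqrt(10)/11 ≈ -68.995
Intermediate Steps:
u(j, q) = -j*q/6
V = 12/11 (V = 12*(1/11) = 12/11 ≈ 1.0909)
l = sqrt(10) (l = sqrt(7 - 1/6*(-3)*6) = sqrt(7 + 3) = sqrt(10) ≈ 3.1623)
(-20*l)*V = -20*sqrt(10)*(12/11) = -240*sqrt(10)/11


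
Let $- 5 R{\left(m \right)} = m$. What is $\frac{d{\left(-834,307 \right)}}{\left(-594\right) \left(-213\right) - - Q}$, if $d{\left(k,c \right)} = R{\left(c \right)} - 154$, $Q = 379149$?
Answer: $- \frac{359}{842785} \approx -0.00042597$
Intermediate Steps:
$R{\left(m \right)} = - \frac{m}{5}$
$d{\left(k,c \right)} = -154 - \frac{c}{5}$ ($d{\left(k,c \right)} = - \frac{c}{5} - 154 = -154 - \frac{c}{5}$)
$\frac{d{\left(-834,307 \right)}}{\left(-594\right) \left(-213\right) - - Q} = \frac{-154 - \frac{307}{5}}{\left(-594\right) \left(-213\right) - \left(-1\right) 379149} = \frac{-154 - \frac{307}{5}}{126522 - -379149} = - \frac{1077}{5 \left(126522 + 379149\right)} = - \frac{1077}{5 \cdot 505671} = \left(- \frac{1077}{5}\right) \frac{1}{505671} = - \frac{359}{842785}$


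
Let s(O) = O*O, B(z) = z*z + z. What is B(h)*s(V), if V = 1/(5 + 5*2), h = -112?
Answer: 4144/75 ≈ 55.253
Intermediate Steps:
B(z) = z + z**2 (B(z) = z**2 + z = z + z**2)
V = 1/15 (V = 1/(5 + 10) = 1/15 ≈ 0.066667)
s(O) = O**2
B(h)*s(V) = (-112*(1 - 112))*(1/15)**2 = -112*(-111)*(1/225) = 12432*(1/225) = 4144/75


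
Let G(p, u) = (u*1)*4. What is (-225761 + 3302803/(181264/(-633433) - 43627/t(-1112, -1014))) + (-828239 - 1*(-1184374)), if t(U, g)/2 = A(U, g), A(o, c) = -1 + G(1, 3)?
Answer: 3557350611508448/27638769299 ≈ 1.2871e+5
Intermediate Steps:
G(p, u) = 4*u (G(p, u) = u*4 = 4*u)
A(o, c) = 11 (A(o, c) = -1 + 4*3 = -1 + 12 = 11)
t(U, g) = 22 (t(U, g) = 2*11 = 22)
(-225761 + 3302803/(181264/(-633433) - 43627/t(-1112, -1014))) + (-828239 - 1*(-1184374)) = (-225761 + 3302803/(181264/(-633433) - 43627/22)) + (-828239 - 1*(-1184374)) = (-225761 + 3302803/(181264*(-1/633433) - 43627*1/22)) + (-828239 + 1184374) = (-225761 + 3302803/(-181264/633433 - 43627/22)) + 356135 = (-225761 + 3302803/(-27638769299/13935526)) + 356135 = (-225761 + 3302803*(-13935526/27638769299)) + 356135 = (-225761 - 46026297079378/27638769299) + 356135 = -6285782492790917/27638769299 + 356135 = 3557350611508448/27638769299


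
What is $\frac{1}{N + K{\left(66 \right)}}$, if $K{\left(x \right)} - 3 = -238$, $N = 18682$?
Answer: $\frac{1}{18447} \approx 5.4209 \cdot 10^{-5}$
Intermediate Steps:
$K{\left(x \right)} = -235$ ($K{\left(x \right)} = 3 - 238 = -235$)
$\frac{1}{N + K{\left(66 \right)}} = \frac{1}{18682 - 235} = \frac{1}{18447}$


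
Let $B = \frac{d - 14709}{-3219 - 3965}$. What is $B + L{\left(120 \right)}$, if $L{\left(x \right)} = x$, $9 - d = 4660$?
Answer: $\frac{55090}{449} \approx 122.69$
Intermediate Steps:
$d = -4651$ ($d = 9 - 4660 = -4651$)
$B = \frac{1210}{449}$ ($B = \frac{-4651 - 14709}{-3219 - 3965} = - \frac{19360}{-7184} = \left(-19360\right) \left(- \frac{1}{7184}\right) = \frac{1210}{449} \approx 2.6949$)
$B + L{\left(120 \right)} = \frac{1210}{449} + 120 = \frac{55090}{449}$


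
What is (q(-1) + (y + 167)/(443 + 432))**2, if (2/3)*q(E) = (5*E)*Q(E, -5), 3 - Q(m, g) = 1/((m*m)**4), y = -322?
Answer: 7054336/30625 ≈ 230.35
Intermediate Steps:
Q(m, g) = 3 - 1/m**8 (Q(m, g) = 3 - 1/((m*m)**4) = 3 - 1/((m**2)**4) = 3 - 1/(m**8) = 3 - 1/m**8)
q(E) = 15*E*(3 - 1/E**8)/2 (q(E) = 3*((5*E)*(3 - 1/E**8))/2 = 3*(5*E*(3 - 1/E**8))/2 = 15*E*(3 - 1/E**8)/2)
(q(-1) + (y + 167)/(443 + 432))**2 = ((15/2)*(-1 + 3*(-1)**8)/(-1)**7 + (-322 + 167)/(443 + 432))**2 = ((15/2)*(-1)*(-1 + 3*1) - 155/875)**2 = ((15/2)*(-1)*(-1 + 3) - 155*1/875)**2 = ((15/2)*(-1)*2 - 31/175)**2 = (-15 - 31/175)**2 = (-2656/175)**2 = 7054336/30625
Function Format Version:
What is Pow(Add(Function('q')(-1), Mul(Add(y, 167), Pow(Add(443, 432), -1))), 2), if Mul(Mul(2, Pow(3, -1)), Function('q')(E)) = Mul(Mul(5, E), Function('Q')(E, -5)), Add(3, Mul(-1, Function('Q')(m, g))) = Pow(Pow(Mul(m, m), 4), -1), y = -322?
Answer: Rational(7054336, 30625) ≈ 230.35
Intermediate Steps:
Function('Q')(m, g) = Add(3, Mul(-1, Pow(m, -8))) (Function('Q')(m, g) = Add(3, Mul(-1, Pow(Pow(Mul(m, m), 4), -1))) = Add(3, Mul(-1, Pow(Pow(Pow(m, 2), 4), -1))) = Add(3, Mul(-1, Pow(Pow(m, 8), -1))) = Add(3, Mul(-1, Pow(m, -8))))
Function('q')(E) = Mul(Rational(15, 2), E, Add(3, Mul(-1, Pow(E, -8)))) (Function('q')(E) = Mul(Rational(3, 2), Mul(Mul(5, E), Add(3, Mul(-1, Pow(E, -8))))) = Mul(Rational(3, 2), Mul(5, E, Add(3, Mul(-1, Pow(E, -8))))) = Mul(Rational(15, 2), E, Add(3, Mul(-1, Pow(E, -8)))))
Pow(Add(Function('q')(-1), Mul(Add(y, 167), Pow(Add(443, 432), -1))), 2) = Pow(Add(Mul(Rational(15, 2), Pow(-1, -7), Add(-1, Mul(3, Pow(-1, 8)))), Mul(Add(-322, 167), Pow(Add(443, 432), -1))), 2) = Pow(Add(Mul(Rational(15, 2), -1, Add(-1, Mul(3, 1))), Mul(-155, Pow(875, -1))), 2) = Pow(Add(Mul(Rational(15, 2), -1, Add(-1, 3)), Mul(-155, Rational(1, 875))), 2) = Pow(Add(Mul(Rational(15, 2), -1, 2), Rational(-31, 175)), 2) = Pow(Add(-15, Rational(-31, 175)), 2) = Pow(Rational(-2656, 175), 2) = Rational(7054336, 30625)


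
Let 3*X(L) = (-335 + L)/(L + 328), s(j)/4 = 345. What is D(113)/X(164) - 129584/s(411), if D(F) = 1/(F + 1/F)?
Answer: -786663502/8370735 ≈ -93.978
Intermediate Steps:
s(j) = 1380 (s(j) = 4*345 = 1380)
X(L) = (-335 + L)/(3*(328 + L)) (X(L) = ((-335 + L)/(L + 328))/3 = ((-335 + L)/(328 + L))/3 = (-335 + L)/(3*(328 + L)))
D(113)/X(164) - 129584/s(411) = (113/(1 + 113²))/(((-335 + 164)/(3*(328 + 164)))) - 129584/1380 = (113/(1 + 12769))/(((⅓)*(-171)/492)) - 129584*1/1380 = (113/12770)/(((⅓)*(1/492)*(-171))) - 32396/345 = (113*(1/12770))/(-19/164) - 32396/345 = (113/12770)*(-164/19) - 32396/345 = -9266/121315 - 32396/345 = -786663502/8370735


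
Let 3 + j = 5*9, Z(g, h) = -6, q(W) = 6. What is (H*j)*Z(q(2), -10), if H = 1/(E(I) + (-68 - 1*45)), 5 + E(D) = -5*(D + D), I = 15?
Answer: 63/67 ≈ 0.94030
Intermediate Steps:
E(D) = -5 - 10*D (E(D) = -5 - 5*(D + D) = -5 - 10*D)
j = 42 (j = -3 + 5*9 = -3 + 45 = 42)
H = -1/268 (H = 1/((-5 - 10*15) + (-68 - 1*45)) = 1/((-5 - 150) + (-68 - 45)) = 1/(-155 - 113) = 1/(-268) = -1/268 ≈ -0.0037313)
(H*j)*Z(q(2), -10) = -1/268*42*(-6) = -21/134*(-6) = 63/67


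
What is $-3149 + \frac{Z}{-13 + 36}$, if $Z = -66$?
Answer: $- \frac{72493}{23} \approx -3151.9$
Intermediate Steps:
$-3149 + \frac{Z}{-13 + 36} = -3149 + \frac{1}{-13 + 36} \left(-66\right) = -3149 + \frac{1}{23} \left(-66\right) = -3149 - \frac{66}{23} = - \frac{72493}{23}$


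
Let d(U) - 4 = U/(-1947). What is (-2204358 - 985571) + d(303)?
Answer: -2070261426/649 ≈ -3.1899e+6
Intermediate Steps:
d(U) = 4 - U/1947 (d(U) = 4 + U/(-1947) = 4 + U*(-1/1947) = 4 - U/1947)
(-2204358 - 985571) + d(303) = (-2204358 - 985571) + (4 - 1/1947*303) = -3189929 + (4 - 101/649) = -3189929 + 2495/649 = -2070261426/649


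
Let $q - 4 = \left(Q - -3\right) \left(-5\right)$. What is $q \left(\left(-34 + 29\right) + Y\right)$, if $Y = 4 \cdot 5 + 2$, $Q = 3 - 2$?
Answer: $-272$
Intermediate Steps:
$Q = 1$
$Y = 22$ ($Y = 20 + 2 = 22$)
$q = -16$ ($q = 4 + \left(1 - -3\right) \left(-5\right) = 4 + \left(1 + 3\right) \left(-5\right) = 4 + 4 \left(-5\right) = 4 - 20 = -16$)
$q \left(\left(-34 + 29\right) + Y\right) = - 16 \left(\left(-34 + 29\right) + 22\right) = - 16 \left(-5 + 22\right) = \left(-16\right) 17 = -272$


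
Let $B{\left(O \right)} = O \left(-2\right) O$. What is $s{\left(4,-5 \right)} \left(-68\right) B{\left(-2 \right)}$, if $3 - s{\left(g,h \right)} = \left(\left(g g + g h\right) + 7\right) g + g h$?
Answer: $5984$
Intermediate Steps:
$s{\left(g,h \right)} = 3 - g h - g \left(7 + g^{2} + g h\right)$ ($s{\left(g,h \right)} = 3 - \left(\left(\left(g g + g h\right) + 7\right) g + g h\right) = 3 - \left(\left(\left(g^{2} + g h\right) + 7\right) g + g h\right) = 3 - \left(\left(7 + g^{2} + g h\right) g + g h\right) = 3 - \left(g \left(7 + g^{2} + g h\right) + g h\right) = 3 - \left(g h + g \left(7 + g^{2} + g h\right)\right) = 3 - g h - g \left(7 + g^{2} + g h\right)$)
$B{\left(O \right)} = - 2 O^{2}$ ($B{\left(O \right)} = - 2 O O = - 2 O^{2}$)
$s{\left(4,-5 \right)} \left(-68\right) B{\left(-2 \right)} = \left(3 - 4^{3} - 28 - 4 \left(-5\right) - - 5 \cdot 4^{2}\right) \left(-68\right) \left(- 2 \left(-2\right)^{2}\right) = \left(3 - 64 - 28 + 20 - \left(-5\right) 16\right) \left(-68\right) \left(\left(-2\right) 4\right) = \left(3 - 64 - 28 + 20 + 80\right) \left(-68\right) \left(-8\right) = 11 \left(-68\right) \left(-8\right) = \left(-748\right) \left(-8\right) = 5984$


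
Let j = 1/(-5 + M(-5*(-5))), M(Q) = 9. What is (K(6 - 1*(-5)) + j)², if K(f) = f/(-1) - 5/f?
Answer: 243049/1936 ≈ 125.54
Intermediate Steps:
K(f) = -f - 5/f (K(f) = f*(-1) - 5/f = -f - 5/f)
j = ¼ (j = 1/(-5 + 9) = 1/4 = ¼ ≈ 0.25000)
(K(6 - 1*(-5)) + j)² = ((-(6 - 1*(-5)) - 5/(6 - 1*(-5))) + ¼)² = ((-(6 + 5) - 5/(6 + 5)) + ¼)² = ((-1*11 - 5/11) + ¼)² = ((-11 - 5*1/11) + ¼)² = ((-11 - 5/11) + ¼)² = (-126/11 + ¼)² = (-493/44)² = 243049/1936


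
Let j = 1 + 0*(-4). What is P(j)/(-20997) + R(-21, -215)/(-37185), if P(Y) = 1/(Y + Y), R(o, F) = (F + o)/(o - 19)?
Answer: -237458/1301289075 ≈ -0.00018248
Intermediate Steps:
j = 1 (j = 1 + 0 = 1)
R(o, F) = (F + o)/(-19 + o)
P(Y) = 1/(2*Y)
P(j)/(-20997) + R(-21, -215)/(-37185) = ((½)/1)/(-20997) + ((-215 - 21)/(-19 - 21))/(-37185) = ((½)*1)*(-1/20997) + (-236/(-40))*(-1/37185) = (½)*(-1/20997) - 1/40*(-236)*(-1/37185) = -1/41994 + (59/10)*(-1/37185) = -1/41994 - 59/371850 = -237458/1301289075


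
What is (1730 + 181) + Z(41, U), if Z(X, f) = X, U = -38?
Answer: 1952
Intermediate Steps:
(1730 + 181) + Z(41, U) = (1730 + 181) + 41 = 1911 + 41 = 1952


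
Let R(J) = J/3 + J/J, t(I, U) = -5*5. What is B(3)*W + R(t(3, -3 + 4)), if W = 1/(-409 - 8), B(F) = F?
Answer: -3061/417 ≈ -7.3405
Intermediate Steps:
t(I, U) = -25
R(J) = 1 + J/3 (R(J) = J*(1/3) + 1 = J/3 + 1 = 1 + J/3)
W = -1/417 (W = 1/(-417) = -1/417 ≈ -0.0023981)
B(3)*W + R(t(3, -3 + 4)) = 3*(-1/417) + (1 + (1/3)*(-25)) = -1/139 + (1 - 25/3) = -1/139 - 22/3 = -3061/417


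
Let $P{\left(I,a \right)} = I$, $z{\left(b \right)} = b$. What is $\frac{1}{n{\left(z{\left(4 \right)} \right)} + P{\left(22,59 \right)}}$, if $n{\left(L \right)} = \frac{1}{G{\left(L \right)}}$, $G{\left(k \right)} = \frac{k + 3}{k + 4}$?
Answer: $\frac{7}{162} \approx 0.04321$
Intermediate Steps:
$G{\left(k \right)} = \frac{3 + k}{4 + k}$
$n{\left(L \right)} = \frac{4 + L}{3 + L}$ ($n{\left(L \right)} = \frac{1}{\frac{1}{4 + L} \left(3 + L\right)} = \frac{4 + L}{3 + L}$)
$\frac{1}{n{\left(z{\left(4 \right)} \right)} + P{\left(22,59 \right)}} = \frac{1}{\frac{4 + 4}{3 + 4} + 22} = \frac{1}{\frac{1}{7} \cdot 8 + 22} = \frac{1}{\frac{8}{7} + 22} = \frac{1}{\frac{162}{7}} = \frac{7}{162}$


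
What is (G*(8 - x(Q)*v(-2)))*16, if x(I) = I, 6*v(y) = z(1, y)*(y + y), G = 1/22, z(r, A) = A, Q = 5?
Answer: 32/33 ≈ 0.96970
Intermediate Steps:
G = 1/22 ≈ 0.045455
v(y) = y²/3 (v(y) = (y*(y + y))/6 = (y*(2*y))/6 = (2*y²)/6 = y²/3)
(G*(8 - x(Q)*v(-2)))*16 = ((8 - 5*(⅓)*(-2)²)/22)*16 = ((8 - 5*(⅓)*4)/22)*16 = ((8 - 5*4/3)/22)*16 = ((8 - 1*20/3)/22)*16 = ((8 - 20/3)/22)*16 = ((1/22)*(4/3))*16 = (2/33)*16 = 32/33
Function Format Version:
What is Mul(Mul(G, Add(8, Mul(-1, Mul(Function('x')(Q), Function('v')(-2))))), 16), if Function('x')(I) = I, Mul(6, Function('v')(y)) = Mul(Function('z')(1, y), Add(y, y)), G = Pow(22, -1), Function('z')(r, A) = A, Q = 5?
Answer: Rational(32, 33) ≈ 0.96970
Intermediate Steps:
G = Rational(1, 22) ≈ 0.045455
Function('v')(y) = Mul(Rational(1, 3), Pow(y, 2)) (Function('v')(y) = Mul(Rational(1, 6), Mul(y, Add(y, y))) = Mul(Rational(1, 6), Mul(y, Mul(2, y))) = Mul(Rational(1, 6), Mul(2, Pow(y, 2))) = Mul(Rational(1, 3), Pow(y, 2)))
Mul(Mul(G, Add(8, Mul(-1, Mul(Function('x')(Q), Function('v')(-2))))), 16) = Mul(Mul(Rational(1, 22), Add(8, Mul(-1, Mul(5, Mul(Rational(1, 3), Pow(-2, 2)))))), 16) = Mul(Mul(Rational(1, 22), Add(8, Mul(-1, Mul(5, Mul(Rational(1, 3), 4))))), 16) = Mul(Mul(Rational(1, 22), Add(8, Mul(-1, Mul(5, Rational(4, 3))))), 16) = Mul(Mul(Rational(1, 22), Add(8, Mul(-1, Rational(20, 3)))), 16) = Mul(Mul(Rational(1, 22), Add(8, Rational(-20, 3))), 16) = Mul(Mul(Rational(1, 22), Rational(4, 3)), 16) = Mul(Rational(2, 33), 16) = Rational(32, 33)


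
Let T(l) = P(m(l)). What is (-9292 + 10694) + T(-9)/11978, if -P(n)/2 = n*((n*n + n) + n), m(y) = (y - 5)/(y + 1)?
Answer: 537380257/383296 ≈ 1402.0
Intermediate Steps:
m(y) = (-5 + y)/(1 + y)
P(n) = -2*n*(n² + 2*n) (P(n) = -2*n*((n*n + n) + n) = -2*n*((n² + n) + n) = -2*n*((n + n²) + n) = -2*n*(n² + 2*n))
T(l) = 2*(-5 + l)²*(-2 - (-5 + l)/(1 + l))/(1 + l)² (T(l) = 2*((-5 + l)/(1 + l))²*(-2 - (-5 + l)/(1 + l)) = 2*((-5 + l)²/(1 + l)²)*(-2 - (-5 + l)/(1 + l)) = 2*(-5 + l)²*(-2 - (-5 + l)/(1 + l))/(1 + l)²)
(-9292 + 10694) + T(-9)/11978 = (-9292 + 10694) + (6*(-5 - 9)²*(1 - 1*(-9))/(1 - 9)³)/11978 = 1402 + (6*(-14)²*(1 + 9)/(-8)³)*(1/11978) = 1402 + (6*(-1/512)*196*10)*(1/11978) = 1402 - 735/32*1/11978 = 1402 - 735/383296 = 537380257/383296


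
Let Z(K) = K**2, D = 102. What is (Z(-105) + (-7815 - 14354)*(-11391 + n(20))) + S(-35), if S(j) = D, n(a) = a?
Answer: 252094826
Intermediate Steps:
S(j) = 102
(Z(-105) + (-7815 - 14354)*(-11391 + n(20))) + S(-35) = ((-105)**2 + (-7815 - 14354)*(-11391 + 20)) + 102 = (11025 - 22169*(-11371)) + 102 = (11025 + 252083699) + 102 = 252094724 + 102 = 252094826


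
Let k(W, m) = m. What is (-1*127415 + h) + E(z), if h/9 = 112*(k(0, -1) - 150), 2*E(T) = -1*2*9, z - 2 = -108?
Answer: -279632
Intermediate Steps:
z = -106 (z = 2 - 108 = -106)
E(T) = -9 (E(T) = (-1*2*9)/2 = (-2*9)/2 = (½)*(-18) = -9)
h = -152208 (h = 9*(112*(-1 - 150)) = 9*(112*(-151)) = 9*(-16912) = -152208)
(-1*127415 + h) + E(z) = (-1*127415 - 152208) - 9 = (-127415 - 152208) - 9 = -279623 - 9 = -279632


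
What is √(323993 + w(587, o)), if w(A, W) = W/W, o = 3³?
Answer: √323994 ≈ 569.21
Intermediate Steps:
o = 27
w(A, W) = 1
√(323993 + w(587, o)) = √(323993 + 1) = √323994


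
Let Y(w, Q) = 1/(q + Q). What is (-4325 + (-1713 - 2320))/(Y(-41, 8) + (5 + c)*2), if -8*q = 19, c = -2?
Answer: -188055/139 ≈ -1352.9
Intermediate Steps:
q = -19/8 (q = -1/8*19 = -19/8 ≈ -2.3750)
Y(w, Q) = 1/(-19/8 + Q)
(-4325 + (-1713 - 2320))/(Y(-41, 8) + (5 + c)*2) = (-4325 + (-1713 - 2320))/(8/(-19 + 8*8) + (5 - 2)*2) = (-4325 - 4033)/(8/(-19 + 64) + 3*2) = -8358/(8/45 + 6) = -8358/278/45 = -8358*45/278 = -188055/139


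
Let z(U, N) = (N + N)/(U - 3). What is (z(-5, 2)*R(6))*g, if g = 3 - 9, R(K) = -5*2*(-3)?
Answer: 90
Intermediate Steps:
R(K) = 30 (R(K) = -10*(-3) = 30)
z(U, N) = 2*N/(-3 + U) (z(U, N) = (2*N)/(-3 + U) = 2*N/(-3 + U))
g = -6
(z(-5, 2)*R(6))*g = ((2*2/(-3 - 5))*30)*(-6) = ((2*2/(-8))*30)*(-6) = ((2*2*(-⅛))*30)*(-6) = -½*30*(-6) = -15*(-6) = 90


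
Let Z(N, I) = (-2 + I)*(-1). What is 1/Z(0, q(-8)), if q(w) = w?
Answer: 1/10 ≈ 0.10000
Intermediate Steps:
Z(N, I) = 2 - I
1/Z(0, q(-8)) = 1/(2 - 1*(-8)) = 1/(2 + 8) = 1/10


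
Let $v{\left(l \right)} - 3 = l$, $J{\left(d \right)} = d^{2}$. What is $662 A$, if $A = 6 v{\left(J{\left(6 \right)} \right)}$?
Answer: $154908$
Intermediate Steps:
$v{\left(l \right)} = 3 + l$
$A = 234$ ($A = 6 \left(3 + 6^{2}\right) = 6 \left(3 + 36\right) = 6 \cdot 39 = 234$)
$662 A = 662 \cdot 234 = 154908$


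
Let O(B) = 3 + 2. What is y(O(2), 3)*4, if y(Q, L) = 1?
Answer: 4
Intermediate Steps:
O(B) = 5
y(O(2), 3)*4 = 1*4 = 4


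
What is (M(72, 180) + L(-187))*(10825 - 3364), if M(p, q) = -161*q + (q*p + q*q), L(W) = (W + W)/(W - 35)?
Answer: 4522278729/37 ≈ 1.2222e+8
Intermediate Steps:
L(W) = 2*W/(-35 + W) (L(W) = (2*W)/(-35 + W) = 2*W/(-35 + W))
M(p, q) = q² - 161*q + p*q (M(p, q) = -161*q + (p*q + q²) = -161*q + (q² + p*q) = q² - 161*q + p*q)
(M(72, 180) + L(-187))*(10825 - 3364) = (180*(-161 + 72 + 180) + 2*(-187)/(-35 - 187))*(10825 - 3364) = (180*91 + 2*(-187)/(-222))*7461 = (16380 + 2*(-187)*(-1/222))*7461 = (16380 + 187/111)*7461 = (1818367/111)*7461 = 4522278729/37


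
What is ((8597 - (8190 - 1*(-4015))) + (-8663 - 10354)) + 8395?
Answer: -14230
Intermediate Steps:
((8597 - (8190 - 1*(-4015))) + (-8663 - 10354)) + 8395 = ((8597 - (8190 + 4015)) - 19017) + 8395 = ((8597 - 1*12205) - 19017) + 8395 = ((8597 - 12205) - 19017) + 8395 = (-3608 - 19017) + 8395 = -22625 + 8395 = -14230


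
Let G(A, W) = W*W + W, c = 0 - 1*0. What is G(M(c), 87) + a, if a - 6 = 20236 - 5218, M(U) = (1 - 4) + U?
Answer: 22680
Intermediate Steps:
c = 0 (c = 0 + 0 = 0)
M(U) = -3 + U
G(A, W) = W + W² (G(A, W) = W² + W = W + W²)
a = 15024 (a = 6 + (20236 - 5218) = 6 + 15018 = 15024)
G(M(c), 87) + a = 87*(1 + 87) + 15024 = 87*88 + 15024 = 7656 + 15024 = 22680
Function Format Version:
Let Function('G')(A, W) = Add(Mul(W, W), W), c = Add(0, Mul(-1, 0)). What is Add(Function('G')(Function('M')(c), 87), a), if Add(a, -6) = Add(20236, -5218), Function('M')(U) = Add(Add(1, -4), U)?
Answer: 22680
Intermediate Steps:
c = 0 (c = Add(0, 0) = 0)
Function('M')(U) = Add(-3, U)
Function('G')(A, W) = Add(W, Pow(W, 2)) (Function('G')(A, W) = Add(Pow(W, 2), W) = Add(W, Pow(W, 2)))
a = 15024 (a = Add(6, Add(20236, -5218)) = Add(6, 15018) = 15024)
Add(Function('G')(Function('M')(c), 87), a) = Add(Mul(87, Add(1, 87)), 15024) = Add(Mul(87, 88), 15024) = Add(7656, 15024) = 22680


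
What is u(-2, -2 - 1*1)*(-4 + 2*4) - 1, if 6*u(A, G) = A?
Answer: -7/3 ≈ -2.3333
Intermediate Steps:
u(A, G) = A/6
u(-2, -2 - 1*1)*(-4 + 2*4) - 1 = ((1/6)*(-2))*(-4 + 2*4) - 1 = -(-4 + 8)/3 - 1 = -1/3*4 - 1 = -4/3 - 1 = -7/3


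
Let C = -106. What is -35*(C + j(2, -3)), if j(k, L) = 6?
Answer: 3500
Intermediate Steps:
-35*(C + j(2, -3)) = -35*(-106 + 6) = -35*(-100) = 3500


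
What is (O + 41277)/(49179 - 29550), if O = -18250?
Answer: 23027/19629 ≈ 1.1731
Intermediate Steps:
(O + 41277)/(49179 - 29550) = (-18250 + 41277)/(49179 - 29550) = 23027/19629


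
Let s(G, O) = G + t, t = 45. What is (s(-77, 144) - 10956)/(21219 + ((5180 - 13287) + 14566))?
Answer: -5494/13839 ≈ -0.39699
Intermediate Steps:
s(G, O) = 45 + G (s(G, O) = G + 45 = 45 + G)
(s(-77, 144) - 10956)/(21219 + ((5180 - 13287) + 14566)) = ((45 - 77) - 10956)/(21219 + ((5180 - 13287) + 14566)) = (-32 - 10956)/(21219 + (-8107 + 14566)) = -10988/(21219 + 6459) = -10988/27678 = -10988*1/27678 = -5494/13839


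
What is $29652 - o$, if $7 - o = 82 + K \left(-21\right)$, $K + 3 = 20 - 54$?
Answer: $30504$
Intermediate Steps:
$K = -37$ ($K = -3 + \left(20 - 54\right) = -3 - 34 = -37$)
$o = -852$ ($o = 7 - \left(82 - -777\right) = 7 - \left(82 + 777\right) = 7 - 859 = -852$)
$29652 - o = 29652 - -852 = 29652 + 852 = 30504$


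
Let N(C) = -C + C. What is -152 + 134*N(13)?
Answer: -152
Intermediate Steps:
N(C) = 0
-152 + 134*N(13) = -152 + 134*0 = -152 + 0 = -152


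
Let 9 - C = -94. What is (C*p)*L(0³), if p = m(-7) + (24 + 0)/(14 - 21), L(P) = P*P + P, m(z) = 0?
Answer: 0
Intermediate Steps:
L(P) = P + P² (L(P) = P² + P = P + P²)
C = 103 (C = 9 - 1*(-94) = 9 + 94 = 103)
p = -24/7 (p = 0 + (24 + 0)/(14 - 21) = 0 + 24/(-7) = 0 + 24*(-⅐) = 0 - 24/7 = -24/7 ≈ -3.4286)
(C*p)*L(0³) = (103*(-24/7))*(0³*(1 + 0³)) = -0*(1 + 0) = -0 = -2472/7*0 = 0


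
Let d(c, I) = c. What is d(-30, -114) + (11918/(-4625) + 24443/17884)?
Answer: -2581497637/82713500 ≈ -31.210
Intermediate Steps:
d(-30, -114) + (11918/(-4625) + 24443/17884) = -30 + (11918/(-4625) + 24443/17884) = -30 + (11918*(-1/4625) + 24443*(1/17884)) = -30 + (-11918/4625 + 24443/17884) = -30 - 100092637/82713500 = -2581497637/82713500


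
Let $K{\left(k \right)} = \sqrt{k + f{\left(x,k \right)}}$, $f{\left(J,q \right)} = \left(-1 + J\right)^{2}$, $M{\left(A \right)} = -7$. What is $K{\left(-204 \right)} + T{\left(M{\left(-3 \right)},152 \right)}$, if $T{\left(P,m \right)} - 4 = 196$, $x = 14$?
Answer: $200 + i \sqrt{35} \approx 200.0 + 5.9161 i$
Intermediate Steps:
$T{\left(P,m \right)} = 200$ ($T{\left(P,m \right)} = 4 + 196 = 200$)
$K{\left(k \right)} = \sqrt{169 + k}$ ($K{\left(k \right)} = \sqrt{k + \left(-1 + 14\right)^{2}} = \sqrt{k + 13^{2}} = \sqrt{k + 169} = \sqrt{169 + k}$)
$K{\left(-204 \right)} + T{\left(M{\left(-3 \right)},152 \right)} = \sqrt{169 - 204} + 200 = \sqrt{-35} + 200 = i \sqrt{35} + 200 = 200 + i \sqrt{35}$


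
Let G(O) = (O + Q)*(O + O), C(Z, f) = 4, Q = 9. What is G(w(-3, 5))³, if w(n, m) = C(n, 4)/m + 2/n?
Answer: 164566592/11390625 ≈ 14.448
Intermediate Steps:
w(n, m) = 2/n + 4/m (w(n, m) = 4/m + 2/n = 2/n + 4/m)
G(O) = 2*O*(9 + O) (G(O) = (O + 9)*(O + O) = (9 + O)*(2*O) = 2*O*(9 + O))
G(w(-3, 5))³ = (2*(2/(-3) + 4/5)*(9 + (2/(-3) + 4/5)))³ = (2*(2*(-⅓) + 4*(⅕))*(9 + (2*(-⅓) + 4*(⅕))))³ = (2*(-⅔ + ⅘)*(9 + (-⅔ + ⅘)))³ = (2*(2/15)*(9 + 2/15))³ = (2*(2/15)*(137/15))³ = (548/225)³ = 164566592/11390625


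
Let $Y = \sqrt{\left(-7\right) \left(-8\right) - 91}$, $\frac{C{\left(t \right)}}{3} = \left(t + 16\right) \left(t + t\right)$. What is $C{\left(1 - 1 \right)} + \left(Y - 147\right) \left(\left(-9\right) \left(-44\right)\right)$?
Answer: $-58212 + 396 i \sqrt{35} \approx -58212.0 + 2342.8 i$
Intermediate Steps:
$C{\left(t \right)} = 6 t \left(16 + t\right)$ ($C{\left(t \right)} = 3 \left(t + 16\right) \left(t + t\right) = 3 \left(16 + t\right) 2 t = 3 \cdot 2 t \left(16 + t\right) = 6 t \left(16 + t\right)$)
$Y = i \sqrt{35}$ ($Y = \sqrt{56 - 91} = \sqrt{-35} = i \sqrt{35} \approx 5.9161 i$)
$C{\left(1 - 1 \right)} + \left(Y - 147\right) \left(\left(-9\right) \left(-44\right)\right) = 6 \left(1 - 1\right) \left(16 + \left(1 - 1\right)\right) + \left(i \sqrt{35} - 147\right) \left(\left(-9\right) \left(-44\right)\right) = 6 \cdot 0 \left(16 + 0\right) + \left(i \sqrt{35} - 147\right) 396 = 6 \cdot 0 \cdot 16 + \left(-147 + i \sqrt{35}\right) 396 = 0 - \left(58212 - 396 i \sqrt{35}\right) = -58212 + 396 i \sqrt{35}$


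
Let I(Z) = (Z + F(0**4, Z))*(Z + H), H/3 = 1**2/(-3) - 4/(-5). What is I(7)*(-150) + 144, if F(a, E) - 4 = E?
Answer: -22536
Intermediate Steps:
H = 7/5 (H = 3*(1**2/(-3) - 4/(-5)) = 3*(1*(-1/3) - 4*(-1/5)) = 3*(-1/3 + 4/5) = 3*(7/15) = 7/5 ≈ 1.4000)
F(a, E) = 4 + E
I(Z) = (4 + 2*Z)*(7/5 + Z) (I(Z) = (Z + (4 + Z))*(Z + 7/5) = (4 + 2*Z)*(7/5 + Z))
I(7)*(-150) + 144 = (28/5 + 2*7**2 + (34/5)*7)*(-150) + 144 = (28/5 + 2*49 + 238/5)*(-150) + 144 = (28/5 + 98 + 238/5)*(-150) + 144 = (756/5)*(-150) + 144 = -22680 + 144 = -22536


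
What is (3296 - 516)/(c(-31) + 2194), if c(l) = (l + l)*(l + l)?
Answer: 1390/3019 ≈ 0.46042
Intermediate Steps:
c(l) = 4*l² (c(l) = (2*l)*(2*l) = 4*l²)
(3296 - 516)/(c(-31) + 2194) = (3296 - 516)/(4*(-31)² + 2194) = 2780/(4*961 + 2194) = 2780/(3844 + 2194) = 2780/6038 = 2780*(1/6038) = 1390/3019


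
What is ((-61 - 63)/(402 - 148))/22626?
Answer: -31/1436751 ≈ -2.1576e-5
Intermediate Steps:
((-61 - 63)/(402 - 148))/22626 = -124/254*(1/22626) = -124*1/254*(1/22626) = -62/127*1/22626 = -31/1436751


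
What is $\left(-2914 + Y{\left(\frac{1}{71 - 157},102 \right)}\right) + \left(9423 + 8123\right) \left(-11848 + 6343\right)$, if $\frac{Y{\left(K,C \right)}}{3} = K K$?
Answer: $- \frac{714406591021}{7396} \approx -9.6594 \cdot 10^{7}$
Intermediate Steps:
$Y{\left(K,C \right)} = 3 K^{2}$ ($Y{\left(K,C \right)} = 3 K K = 3 K^{2}$)
$\left(-2914 + Y{\left(\frac{1}{71 - 157},102 \right)}\right) + \left(9423 + 8123\right) \left(-11848 + 6343\right) = \left(-2914 + 3 \left(\frac{1}{71 - 157}\right)^{2}\right) + \left(9423 + 8123\right) \left(-11848 + 6343\right) = \left(-2914 + 3 \left(\frac{1}{-86}\right)^{2}\right) + 17546 \left(-5505\right) = \left(-2914 + 3 \left(- \frac{1}{86}\right)^{2}\right) - 96590730 = \left(-2914 + 3 \cdot \frac{1}{7396}\right) - 96590730 = \left(-2914 + \frac{3}{7396}\right) - 96590730 = - \frac{21551941}{7396} - 96590730 = - \frac{714406591021}{7396}$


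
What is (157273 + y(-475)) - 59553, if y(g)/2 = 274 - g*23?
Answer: 120118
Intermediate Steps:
y(g) = 548 - 46*g (y(g) = 2*(274 - g*23) = 2*(274 - 23*g) = 548 - 46*g)
(157273 + y(-475)) - 59553 = (157273 + (548 - 46*(-475))) - 59553 = (157273 + (548 + 21850)) - 59553 = (157273 + 22398) - 59553 = 179671 - 59553 = 120118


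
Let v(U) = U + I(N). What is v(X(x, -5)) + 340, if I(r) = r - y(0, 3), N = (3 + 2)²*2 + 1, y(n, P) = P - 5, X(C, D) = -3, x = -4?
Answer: 390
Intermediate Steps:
y(n, P) = -5 + P
N = 51 (N = 5²*2 + 1 = 25*2 + 1 = 50 + 1 = 51)
I(r) = 2 + r (I(r) = r - (-5 + 3) = r - 1*(-2) = r + 2 = 2 + r)
v(U) = 53 + U (v(U) = U + (2 + 51) = U + 53 = 53 + U)
v(X(x, -5)) + 340 = (53 - 3) + 340 = 50 + 340 = 390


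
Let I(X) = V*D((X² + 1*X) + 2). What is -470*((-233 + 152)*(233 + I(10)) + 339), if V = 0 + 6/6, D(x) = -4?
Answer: 8558700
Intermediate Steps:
V = 1 (V = 0 + 6*(⅙) = 0 + 1 = 1)
I(X) = -4 (I(X) = 1*(-4) = -4)
-470*((-233 + 152)*(233 + I(10)) + 339) = -470*((-233 + 152)*(233 - 4) + 339) = -470*(-81*229 + 339) = -470*(-18549 + 339) = -470*(-18210) = 8558700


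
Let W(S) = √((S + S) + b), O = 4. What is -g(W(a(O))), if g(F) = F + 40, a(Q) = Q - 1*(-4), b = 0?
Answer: -44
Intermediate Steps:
a(Q) = 4 + Q (a(Q) = Q + 4 = 4 + Q)
W(S) = √2*√S (W(S) = √((S + S) + 0) = √(2*S + 0) = √(2*S) = √2*√S)
g(F) = 40 + F
-g(W(a(O))) = -(40 + √2*√(4 + 4)) = -(40 + √2*√8) = -(40 + √2*(2*√2)) = -(40 + 4) = -1*44 = -44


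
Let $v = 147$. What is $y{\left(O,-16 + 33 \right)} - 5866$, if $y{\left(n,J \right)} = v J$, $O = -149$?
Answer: $-3367$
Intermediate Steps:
$y{\left(n,J \right)} = 147 J$
$y{\left(O,-16 + 33 \right)} - 5866 = 147 \left(-16 + 33\right) - 5866 = 147 \cdot 17 - 5866 = 2499 - 5866 = -3367$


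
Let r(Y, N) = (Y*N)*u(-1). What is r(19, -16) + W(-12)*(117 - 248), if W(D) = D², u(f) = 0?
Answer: -18864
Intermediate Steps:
r(Y, N) = 0 (r(Y, N) = (Y*N)*0 = (N*Y)*0 = 0)
r(19, -16) + W(-12)*(117 - 248) = 0 + (-12)²*(117 - 248) = 0 + 144*(-131) = 0 - 18864 = -18864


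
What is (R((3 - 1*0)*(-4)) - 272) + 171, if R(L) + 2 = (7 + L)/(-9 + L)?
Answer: -2158/21 ≈ -102.76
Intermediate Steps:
R(L) = -2 + (7 + L)/(-9 + L)
(R((3 - 1*0)*(-4)) - 272) + 171 = ((25 - (3 - 1*0)*(-4))/(-9 + (3 - 1*0)*(-4)) - 272) + 171 = ((25 - (3 + 0)*(-4))/(-9 + (3 + 0)*(-4)) - 272) + 171 = ((25 - 3*(-4))/(-9 + 3*(-4)) - 272) + 171 = ((25 - 1*(-12))/(-9 - 12) - 272) + 171 = ((25 + 12)/(-21) - 272) + 171 = (-1/21*37 - 272) + 171 = (-37/21 - 272) + 171 = -5749/21 + 171 = -2158/21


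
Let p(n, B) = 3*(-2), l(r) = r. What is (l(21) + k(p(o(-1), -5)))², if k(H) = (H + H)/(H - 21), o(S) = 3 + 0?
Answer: 37249/81 ≈ 459.86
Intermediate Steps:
o(S) = 3
p(n, B) = -6
k(H) = 2*H/(-21 + H) (k(H) = (2*H)/(-21 + H) = 2*H/(-21 + H))
(l(21) + k(p(o(-1), -5)))² = (21 + 2*(-6)/(-21 - 6))² = (21 + 2*(-6)/(-27))² = (21 + 2*(-6)*(-1/27))² = (21 + 4/9)² = (193/9)² = 37249/81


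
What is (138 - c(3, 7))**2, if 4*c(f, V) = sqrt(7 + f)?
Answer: (552 - sqrt(10))**2/16 ≈ 18826.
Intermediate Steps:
c(f, V) = sqrt(7 + f)/4
(138 - c(3, 7))**2 = (138 - sqrt(7 + 3)/4)**2 = (138 - sqrt(10)/4)**2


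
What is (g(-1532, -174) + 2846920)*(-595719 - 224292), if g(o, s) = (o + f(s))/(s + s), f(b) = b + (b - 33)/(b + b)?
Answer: -31413162989549419/13456 ≈ -2.3345e+12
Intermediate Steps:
f(b) = b + (-33 + b)/(2*b) (f(b) = b + (-33 + b)/((2*b)) = b + (-33 + b)*(1/(2*b)) = b + (-33 + b)/(2*b))
g(o, s) = (½ + o + s - 33/(2*s))/(2*s) (g(o, s) = (o + (½ + s - 33/(2*s)))/(s + s) = (½ + o + s - 33/(2*s))/((2*s)) = (½ + o + s - 33/(2*s))*(1/(2*s)) = (½ + o + s - 33/(2*s))/(2*s))
(g(-1532, -174) + 2846920)*(-595719 - 224292) = ((¼)*(-33 - 174*(1 + 2*(-174)) + 2*(-1532)*(-174))/(-174)² + 2846920)*(-595719 - 224292) = ((¼)*(1/30276)*(-33 - 174*(1 - 348) + 533136) + 2846920)*(-820011) = ((¼)*(1/30276)*(-33 - 174*(-347) + 533136) + 2846920)*(-820011) = ((¼)*(1/30276)*(-33 + 60378 + 533136) + 2846920)*(-820011) = ((¼)*(1/30276)*593481 + 2846920)*(-820011) = (197827/40368 + 2846920)*(-820011) = (114924664387/40368)*(-820011) = -31413162989549419/13456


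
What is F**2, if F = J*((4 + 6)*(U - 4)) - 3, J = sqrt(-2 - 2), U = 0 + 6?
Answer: (3 - 40*I)**2 ≈ -1591.0 - 240.0*I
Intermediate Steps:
U = 6
J = 2*I (J = sqrt(-4) = 2*I ≈ 2.0*I)
F = -3 + 40*I (F = (2*I)*((4 + 6)*(6 - 4)) - 3 = (2*I)*(10*2) - 3 = (2*I)*20 - 3 = 40*I - 3 = -3 + 40*I ≈ -3.0 + 40.0*I)
F**2 = (-3 + 40*I)**2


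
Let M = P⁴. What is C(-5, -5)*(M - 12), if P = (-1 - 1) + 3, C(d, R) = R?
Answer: 55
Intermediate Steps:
P = 1 (P = -2 + 3 = 1)
M = 1 (M = 1⁴ = 1)
C(-5, -5)*(M - 12) = -5*(1 - 12) = -5*(-11) = 55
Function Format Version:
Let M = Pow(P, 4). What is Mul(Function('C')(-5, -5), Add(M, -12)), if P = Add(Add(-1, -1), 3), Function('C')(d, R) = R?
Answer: 55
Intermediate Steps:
P = 1 (P = Add(-2, 3) = 1)
M = 1 (M = Pow(1, 4) = 1)
Mul(Function('C')(-5, -5), Add(M, -12)) = Mul(-5, Add(1, -12)) = Mul(-5, -11) = 55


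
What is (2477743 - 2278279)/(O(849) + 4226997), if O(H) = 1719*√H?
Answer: 11710190689/248124928835 - 4762203*√849/248124928835 ≈ 0.046636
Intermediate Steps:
(2477743 - 2278279)/(O(849) + 4226997) = (2477743 - 2278279)/(1719*√849 + 4226997) = 199464/(4226997 + 1719*√849)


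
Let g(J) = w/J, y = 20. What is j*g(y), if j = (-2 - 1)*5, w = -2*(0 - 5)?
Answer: -15/2 ≈ -7.5000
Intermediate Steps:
w = 10 (w = -2*(-5) = 10)
j = -15 (j = -3*5 = -15)
g(J) = 10/J
j*g(y) = -150/20 = -15*½ = -15/2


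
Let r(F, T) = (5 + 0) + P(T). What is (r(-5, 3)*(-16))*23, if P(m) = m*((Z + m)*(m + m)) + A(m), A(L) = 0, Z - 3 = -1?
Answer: -34960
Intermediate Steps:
Z = 2 (Z = 3 - 1 = 2)
P(m) = 2*m²*(2 + m) (P(m) = m*((2 + m)*(m + m)) + 0 = m*((2 + m)*(2*m)) + 0 = m*(2*m*(2 + m)) + 0 = 2*m²*(2 + m) + 0 = 2*m²*(2 + m))
r(F, T) = 5 + 2*T²*(2 + T) (r(F, T) = (5 + 0) + 2*T²*(2 + T) = 5 + 2*T²*(2 + T))
(r(-5, 3)*(-16))*23 = ((5 + 2*3³ + 4*3²)*(-16))*23 = ((5 + 2*27 + 4*9)*(-16))*23 = ((5 + 54 + 36)*(-16))*23 = (95*(-16))*23 = -1520*23 = -34960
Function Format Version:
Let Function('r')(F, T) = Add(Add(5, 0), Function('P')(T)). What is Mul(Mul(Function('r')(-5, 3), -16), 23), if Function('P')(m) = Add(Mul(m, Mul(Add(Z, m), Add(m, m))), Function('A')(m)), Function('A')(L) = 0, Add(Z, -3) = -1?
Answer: -34960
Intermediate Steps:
Z = 2 (Z = Add(3, -1) = 2)
Function('P')(m) = Mul(2, Pow(m, 2), Add(2, m)) (Function('P')(m) = Add(Mul(m, Mul(Add(2, m), Add(m, m))), 0) = Add(Mul(m, Mul(Add(2, m), Mul(2, m))), 0) = Add(Mul(m, Mul(2, m, Add(2, m))), 0) = Add(Mul(2, Pow(m, 2), Add(2, m)), 0) = Mul(2, Pow(m, 2), Add(2, m)))
Function('r')(F, T) = Add(5, Mul(2, Pow(T, 2), Add(2, T))) (Function('r')(F, T) = Add(Add(5, 0), Mul(2, Pow(T, 2), Add(2, T))) = Add(5, Mul(2, Pow(T, 2), Add(2, T))))
Mul(Mul(Function('r')(-5, 3), -16), 23) = Mul(Mul(Add(5, Mul(2, Pow(3, 3)), Mul(4, Pow(3, 2))), -16), 23) = Mul(Mul(Add(5, Mul(2, 27), Mul(4, 9)), -16), 23) = Mul(Mul(Add(5, 54, 36), -16), 23) = Mul(Mul(95, -16), 23) = Mul(-1520, 23) = -34960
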